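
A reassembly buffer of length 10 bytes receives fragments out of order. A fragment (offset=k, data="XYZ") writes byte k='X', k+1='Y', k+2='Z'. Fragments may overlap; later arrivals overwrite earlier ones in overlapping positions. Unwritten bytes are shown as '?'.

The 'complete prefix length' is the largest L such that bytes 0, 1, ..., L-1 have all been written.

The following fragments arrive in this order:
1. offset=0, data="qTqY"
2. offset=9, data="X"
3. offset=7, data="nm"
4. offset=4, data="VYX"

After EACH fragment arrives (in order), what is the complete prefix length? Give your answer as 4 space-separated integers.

Answer: 4 4 4 10

Derivation:
Fragment 1: offset=0 data="qTqY" -> buffer=qTqY?????? -> prefix_len=4
Fragment 2: offset=9 data="X" -> buffer=qTqY?????X -> prefix_len=4
Fragment 3: offset=7 data="nm" -> buffer=qTqY???nmX -> prefix_len=4
Fragment 4: offset=4 data="VYX" -> buffer=qTqYVYXnmX -> prefix_len=10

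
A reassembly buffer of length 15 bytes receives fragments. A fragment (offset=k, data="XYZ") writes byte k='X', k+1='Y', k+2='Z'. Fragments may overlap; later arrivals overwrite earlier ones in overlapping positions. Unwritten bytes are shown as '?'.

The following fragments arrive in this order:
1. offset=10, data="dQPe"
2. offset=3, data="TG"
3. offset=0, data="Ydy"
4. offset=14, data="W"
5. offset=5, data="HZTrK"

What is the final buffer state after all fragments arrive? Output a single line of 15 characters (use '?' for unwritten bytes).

Fragment 1: offset=10 data="dQPe" -> buffer=??????????dQPe?
Fragment 2: offset=3 data="TG" -> buffer=???TG?????dQPe?
Fragment 3: offset=0 data="Ydy" -> buffer=YdyTG?????dQPe?
Fragment 4: offset=14 data="W" -> buffer=YdyTG?????dQPeW
Fragment 5: offset=5 data="HZTrK" -> buffer=YdyTGHZTrKdQPeW

Answer: YdyTGHZTrKdQPeW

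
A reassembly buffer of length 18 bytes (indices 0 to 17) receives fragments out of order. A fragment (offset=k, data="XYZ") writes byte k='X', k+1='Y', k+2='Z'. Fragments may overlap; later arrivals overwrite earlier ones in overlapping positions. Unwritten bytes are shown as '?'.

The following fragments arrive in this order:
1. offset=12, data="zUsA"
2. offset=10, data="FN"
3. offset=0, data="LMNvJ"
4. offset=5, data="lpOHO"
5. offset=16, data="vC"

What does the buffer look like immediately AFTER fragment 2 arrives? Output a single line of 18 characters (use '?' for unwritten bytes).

Fragment 1: offset=12 data="zUsA" -> buffer=????????????zUsA??
Fragment 2: offset=10 data="FN" -> buffer=??????????FNzUsA??

Answer: ??????????FNzUsA??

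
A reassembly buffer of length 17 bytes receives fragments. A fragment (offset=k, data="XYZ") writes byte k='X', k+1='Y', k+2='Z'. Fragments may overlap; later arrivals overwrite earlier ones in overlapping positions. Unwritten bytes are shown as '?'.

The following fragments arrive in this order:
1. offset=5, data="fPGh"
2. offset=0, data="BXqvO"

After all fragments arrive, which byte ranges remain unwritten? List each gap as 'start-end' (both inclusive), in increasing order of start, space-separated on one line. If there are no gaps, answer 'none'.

Answer: 9-16

Derivation:
Fragment 1: offset=5 len=4
Fragment 2: offset=0 len=5
Gaps: 9-16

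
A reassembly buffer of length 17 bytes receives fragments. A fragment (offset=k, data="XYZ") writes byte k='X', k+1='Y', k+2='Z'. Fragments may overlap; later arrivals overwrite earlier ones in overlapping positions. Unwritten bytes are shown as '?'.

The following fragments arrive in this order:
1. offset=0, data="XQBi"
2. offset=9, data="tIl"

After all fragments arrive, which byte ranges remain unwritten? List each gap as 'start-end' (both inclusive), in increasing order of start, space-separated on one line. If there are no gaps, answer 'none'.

Fragment 1: offset=0 len=4
Fragment 2: offset=9 len=3
Gaps: 4-8 12-16

Answer: 4-8 12-16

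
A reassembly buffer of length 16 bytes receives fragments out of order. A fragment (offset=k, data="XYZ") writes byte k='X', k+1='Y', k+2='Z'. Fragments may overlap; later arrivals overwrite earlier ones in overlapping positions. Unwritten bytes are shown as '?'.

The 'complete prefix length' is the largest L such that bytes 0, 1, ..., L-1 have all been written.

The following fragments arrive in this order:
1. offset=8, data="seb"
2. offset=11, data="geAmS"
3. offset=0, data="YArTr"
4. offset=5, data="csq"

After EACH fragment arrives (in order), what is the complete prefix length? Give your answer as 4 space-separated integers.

Answer: 0 0 5 16

Derivation:
Fragment 1: offset=8 data="seb" -> buffer=????????seb????? -> prefix_len=0
Fragment 2: offset=11 data="geAmS" -> buffer=????????sebgeAmS -> prefix_len=0
Fragment 3: offset=0 data="YArTr" -> buffer=YArTr???sebgeAmS -> prefix_len=5
Fragment 4: offset=5 data="csq" -> buffer=YArTrcsqsebgeAmS -> prefix_len=16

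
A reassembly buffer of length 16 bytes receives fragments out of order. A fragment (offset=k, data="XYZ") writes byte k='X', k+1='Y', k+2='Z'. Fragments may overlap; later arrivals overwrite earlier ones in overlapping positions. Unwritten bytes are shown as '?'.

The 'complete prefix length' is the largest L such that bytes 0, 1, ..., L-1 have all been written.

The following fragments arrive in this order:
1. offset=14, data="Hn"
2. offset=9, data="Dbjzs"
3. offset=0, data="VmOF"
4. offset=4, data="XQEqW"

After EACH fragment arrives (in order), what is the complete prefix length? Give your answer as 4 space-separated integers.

Answer: 0 0 4 16

Derivation:
Fragment 1: offset=14 data="Hn" -> buffer=??????????????Hn -> prefix_len=0
Fragment 2: offset=9 data="Dbjzs" -> buffer=?????????DbjzsHn -> prefix_len=0
Fragment 3: offset=0 data="VmOF" -> buffer=VmOF?????DbjzsHn -> prefix_len=4
Fragment 4: offset=4 data="XQEqW" -> buffer=VmOFXQEqWDbjzsHn -> prefix_len=16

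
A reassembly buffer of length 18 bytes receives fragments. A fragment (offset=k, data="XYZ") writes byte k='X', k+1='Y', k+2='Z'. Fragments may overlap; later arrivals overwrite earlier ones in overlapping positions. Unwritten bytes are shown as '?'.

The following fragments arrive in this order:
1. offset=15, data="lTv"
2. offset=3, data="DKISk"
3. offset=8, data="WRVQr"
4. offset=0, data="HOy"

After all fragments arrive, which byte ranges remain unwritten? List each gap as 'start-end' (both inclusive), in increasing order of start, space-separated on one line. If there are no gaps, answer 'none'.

Answer: 13-14

Derivation:
Fragment 1: offset=15 len=3
Fragment 2: offset=3 len=5
Fragment 3: offset=8 len=5
Fragment 4: offset=0 len=3
Gaps: 13-14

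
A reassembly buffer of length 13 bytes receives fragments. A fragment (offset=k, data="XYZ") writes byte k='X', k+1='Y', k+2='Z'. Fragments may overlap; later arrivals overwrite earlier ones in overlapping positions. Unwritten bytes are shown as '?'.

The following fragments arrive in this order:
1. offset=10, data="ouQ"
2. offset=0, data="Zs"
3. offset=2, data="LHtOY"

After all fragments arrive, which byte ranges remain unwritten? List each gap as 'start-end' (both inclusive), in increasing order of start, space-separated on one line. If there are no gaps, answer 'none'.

Answer: 7-9

Derivation:
Fragment 1: offset=10 len=3
Fragment 2: offset=0 len=2
Fragment 3: offset=2 len=5
Gaps: 7-9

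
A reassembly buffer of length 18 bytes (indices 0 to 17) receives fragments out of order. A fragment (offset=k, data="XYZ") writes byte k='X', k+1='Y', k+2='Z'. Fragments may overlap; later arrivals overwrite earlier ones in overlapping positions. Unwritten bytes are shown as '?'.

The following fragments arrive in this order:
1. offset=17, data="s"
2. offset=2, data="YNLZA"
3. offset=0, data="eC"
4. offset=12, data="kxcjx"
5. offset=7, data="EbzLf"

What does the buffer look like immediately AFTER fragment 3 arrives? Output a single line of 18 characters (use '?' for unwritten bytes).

Answer: eCYNLZA??????????s

Derivation:
Fragment 1: offset=17 data="s" -> buffer=?????????????????s
Fragment 2: offset=2 data="YNLZA" -> buffer=??YNLZA??????????s
Fragment 3: offset=0 data="eC" -> buffer=eCYNLZA??????????s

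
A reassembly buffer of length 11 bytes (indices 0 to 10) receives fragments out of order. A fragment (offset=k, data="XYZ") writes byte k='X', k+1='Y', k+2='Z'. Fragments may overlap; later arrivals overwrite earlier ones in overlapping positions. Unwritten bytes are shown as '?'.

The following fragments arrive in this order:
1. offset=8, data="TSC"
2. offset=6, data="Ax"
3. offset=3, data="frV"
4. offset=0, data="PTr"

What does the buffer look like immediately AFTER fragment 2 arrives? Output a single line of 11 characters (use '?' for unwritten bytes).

Answer: ??????AxTSC

Derivation:
Fragment 1: offset=8 data="TSC" -> buffer=????????TSC
Fragment 2: offset=6 data="Ax" -> buffer=??????AxTSC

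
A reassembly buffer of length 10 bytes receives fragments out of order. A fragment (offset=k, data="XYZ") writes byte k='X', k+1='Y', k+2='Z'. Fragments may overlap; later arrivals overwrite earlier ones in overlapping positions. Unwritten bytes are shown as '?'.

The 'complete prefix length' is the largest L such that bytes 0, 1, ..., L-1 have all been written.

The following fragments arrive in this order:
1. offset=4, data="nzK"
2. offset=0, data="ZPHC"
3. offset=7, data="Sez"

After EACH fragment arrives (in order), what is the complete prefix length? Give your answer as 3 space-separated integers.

Fragment 1: offset=4 data="nzK" -> buffer=????nzK??? -> prefix_len=0
Fragment 2: offset=0 data="ZPHC" -> buffer=ZPHCnzK??? -> prefix_len=7
Fragment 3: offset=7 data="Sez" -> buffer=ZPHCnzKSez -> prefix_len=10

Answer: 0 7 10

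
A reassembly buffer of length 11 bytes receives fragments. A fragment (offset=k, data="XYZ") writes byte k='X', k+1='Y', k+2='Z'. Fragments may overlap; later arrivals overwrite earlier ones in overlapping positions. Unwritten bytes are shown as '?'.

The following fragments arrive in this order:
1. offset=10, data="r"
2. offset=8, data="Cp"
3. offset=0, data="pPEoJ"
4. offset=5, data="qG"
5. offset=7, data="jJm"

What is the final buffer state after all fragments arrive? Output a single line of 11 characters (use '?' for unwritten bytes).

Answer: pPEoJqGjJmr

Derivation:
Fragment 1: offset=10 data="r" -> buffer=??????????r
Fragment 2: offset=8 data="Cp" -> buffer=????????Cpr
Fragment 3: offset=0 data="pPEoJ" -> buffer=pPEoJ???Cpr
Fragment 4: offset=5 data="qG" -> buffer=pPEoJqG?Cpr
Fragment 5: offset=7 data="jJm" -> buffer=pPEoJqGjJmr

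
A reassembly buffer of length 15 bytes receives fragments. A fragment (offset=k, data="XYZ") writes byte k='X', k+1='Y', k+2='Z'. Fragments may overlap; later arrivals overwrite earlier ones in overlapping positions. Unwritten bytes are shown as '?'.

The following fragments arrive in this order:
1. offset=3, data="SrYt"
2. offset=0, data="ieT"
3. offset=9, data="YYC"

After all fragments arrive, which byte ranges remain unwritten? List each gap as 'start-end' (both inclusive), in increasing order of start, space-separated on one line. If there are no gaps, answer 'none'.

Fragment 1: offset=3 len=4
Fragment 2: offset=0 len=3
Fragment 3: offset=9 len=3
Gaps: 7-8 12-14

Answer: 7-8 12-14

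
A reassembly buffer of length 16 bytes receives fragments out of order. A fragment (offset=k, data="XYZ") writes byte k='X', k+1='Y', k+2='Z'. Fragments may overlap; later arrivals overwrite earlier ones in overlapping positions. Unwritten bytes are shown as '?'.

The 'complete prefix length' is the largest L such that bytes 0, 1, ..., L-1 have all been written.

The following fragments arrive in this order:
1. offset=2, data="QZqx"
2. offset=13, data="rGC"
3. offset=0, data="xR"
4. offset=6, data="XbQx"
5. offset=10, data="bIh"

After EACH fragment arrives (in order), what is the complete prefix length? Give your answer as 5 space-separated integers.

Fragment 1: offset=2 data="QZqx" -> buffer=??QZqx?????????? -> prefix_len=0
Fragment 2: offset=13 data="rGC" -> buffer=??QZqx???????rGC -> prefix_len=0
Fragment 3: offset=0 data="xR" -> buffer=xRQZqx???????rGC -> prefix_len=6
Fragment 4: offset=6 data="XbQx" -> buffer=xRQZqxXbQx???rGC -> prefix_len=10
Fragment 5: offset=10 data="bIh" -> buffer=xRQZqxXbQxbIhrGC -> prefix_len=16

Answer: 0 0 6 10 16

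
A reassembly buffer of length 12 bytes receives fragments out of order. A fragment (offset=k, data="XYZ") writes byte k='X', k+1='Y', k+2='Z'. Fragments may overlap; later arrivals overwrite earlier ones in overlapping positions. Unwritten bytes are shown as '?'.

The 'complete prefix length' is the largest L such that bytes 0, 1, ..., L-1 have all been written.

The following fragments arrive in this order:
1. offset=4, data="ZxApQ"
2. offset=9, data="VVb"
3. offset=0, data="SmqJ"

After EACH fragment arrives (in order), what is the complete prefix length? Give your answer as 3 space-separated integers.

Answer: 0 0 12

Derivation:
Fragment 1: offset=4 data="ZxApQ" -> buffer=????ZxApQ??? -> prefix_len=0
Fragment 2: offset=9 data="VVb" -> buffer=????ZxApQVVb -> prefix_len=0
Fragment 3: offset=0 data="SmqJ" -> buffer=SmqJZxApQVVb -> prefix_len=12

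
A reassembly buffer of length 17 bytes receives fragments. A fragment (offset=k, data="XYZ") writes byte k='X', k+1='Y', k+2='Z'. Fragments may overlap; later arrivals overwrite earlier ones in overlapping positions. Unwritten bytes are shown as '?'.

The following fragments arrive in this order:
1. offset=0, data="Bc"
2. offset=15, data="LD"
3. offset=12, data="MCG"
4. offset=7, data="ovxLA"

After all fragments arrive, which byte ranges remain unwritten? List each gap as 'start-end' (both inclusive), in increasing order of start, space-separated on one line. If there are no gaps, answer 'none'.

Answer: 2-6

Derivation:
Fragment 1: offset=0 len=2
Fragment 2: offset=15 len=2
Fragment 3: offset=12 len=3
Fragment 4: offset=7 len=5
Gaps: 2-6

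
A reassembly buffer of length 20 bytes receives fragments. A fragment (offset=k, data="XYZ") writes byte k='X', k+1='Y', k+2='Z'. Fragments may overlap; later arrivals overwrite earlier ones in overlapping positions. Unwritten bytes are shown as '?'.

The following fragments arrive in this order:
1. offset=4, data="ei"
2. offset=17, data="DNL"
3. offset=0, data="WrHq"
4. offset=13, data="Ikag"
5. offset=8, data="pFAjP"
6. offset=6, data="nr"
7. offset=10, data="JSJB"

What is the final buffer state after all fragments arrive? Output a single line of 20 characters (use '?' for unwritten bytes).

Answer: WrHqeinrpFJSJBkagDNL

Derivation:
Fragment 1: offset=4 data="ei" -> buffer=????ei??????????????
Fragment 2: offset=17 data="DNL" -> buffer=????ei???????????DNL
Fragment 3: offset=0 data="WrHq" -> buffer=WrHqei???????????DNL
Fragment 4: offset=13 data="Ikag" -> buffer=WrHqei???????IkagDNL
Fragment 5: offset=8 data="pFAjP" -> buffer=WrHqei??pFAjPIkagDNL
Fragment 6: offset=6 data="nr" -> buffer=WrHqeinrpFAjPIkagDNL
Fragment 7: offset=10 data="JSJB" -> buffer=WrHqeinrpFJSJBkagDNL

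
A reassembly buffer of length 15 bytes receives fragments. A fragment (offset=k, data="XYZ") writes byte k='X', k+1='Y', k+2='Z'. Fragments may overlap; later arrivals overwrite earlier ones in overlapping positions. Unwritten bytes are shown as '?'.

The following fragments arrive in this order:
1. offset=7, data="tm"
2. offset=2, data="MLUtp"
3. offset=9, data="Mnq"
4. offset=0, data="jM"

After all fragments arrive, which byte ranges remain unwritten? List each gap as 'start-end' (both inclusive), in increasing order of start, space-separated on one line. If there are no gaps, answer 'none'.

Fragment 1: offset=7 len=2
Fragment 2: offset=2 len=5
Fragment 3: offset=9 len=3
Fragment 4: offset=0 len=2
Gaps: 12-14

Answer: 12-14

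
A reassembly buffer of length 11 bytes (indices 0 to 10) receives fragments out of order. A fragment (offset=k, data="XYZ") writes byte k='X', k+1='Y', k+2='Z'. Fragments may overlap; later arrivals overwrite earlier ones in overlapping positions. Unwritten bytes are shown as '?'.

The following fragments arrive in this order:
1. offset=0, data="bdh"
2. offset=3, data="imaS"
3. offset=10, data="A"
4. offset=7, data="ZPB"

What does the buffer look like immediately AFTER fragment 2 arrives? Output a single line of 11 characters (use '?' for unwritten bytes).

Fragment 1: offset=0 data="bdh" -> buffer=bdh????????
Fragment 2: offset=3 data="imaS" -> buffer=bdhimaS????

Answer: bdhimaS????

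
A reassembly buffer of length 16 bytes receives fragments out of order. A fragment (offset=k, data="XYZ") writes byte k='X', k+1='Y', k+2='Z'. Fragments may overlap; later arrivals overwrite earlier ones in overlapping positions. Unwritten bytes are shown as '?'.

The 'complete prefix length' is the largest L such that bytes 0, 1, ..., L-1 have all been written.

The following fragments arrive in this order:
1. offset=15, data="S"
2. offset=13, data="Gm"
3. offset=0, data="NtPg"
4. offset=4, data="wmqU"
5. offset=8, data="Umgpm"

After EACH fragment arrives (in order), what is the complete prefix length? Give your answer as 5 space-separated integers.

Answer: 0 0 4 8 16

Derivation:
Fragment 1: offset=15 data="S" -> buffer=???????????????S -> prefix_len=0
Fragment 2: offset=13 data="Gm" -> buffer=?????????????GmS -> prefix_len=0
Fragment 3: offset=0 data="NtPg" -> buffer=NtPg?????????GmS -> prefix_len=4
Fragment 4: offset=4 data="wmqU" -> buffer=NtPgwmqU?????GmS -> prefix_len=8
Fragment 5: offset=8 data="Umgpm" -> buffer=NtPgwmqUUmgpmGmS -> prefix_len=16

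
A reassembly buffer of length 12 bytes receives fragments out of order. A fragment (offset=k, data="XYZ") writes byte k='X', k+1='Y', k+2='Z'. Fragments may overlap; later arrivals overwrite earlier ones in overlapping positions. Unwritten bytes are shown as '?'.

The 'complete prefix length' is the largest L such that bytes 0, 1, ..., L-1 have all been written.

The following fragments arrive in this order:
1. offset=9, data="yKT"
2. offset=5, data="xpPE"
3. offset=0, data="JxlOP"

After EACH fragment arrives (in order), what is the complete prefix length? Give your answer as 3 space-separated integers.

Fragment 1: offset=9 data="yKT" -> buffer=?????????yKT -> prefix_len=0
Fragment 2: offset=5 data="xpPE" -> buffer=?????xpPEyKT -> prefix_len=0
Fragment 3: offset=0 data="JxlOP" -> buffer=JxlOPxpPEyKT -> prefix_len=12

Answer: 0 0 12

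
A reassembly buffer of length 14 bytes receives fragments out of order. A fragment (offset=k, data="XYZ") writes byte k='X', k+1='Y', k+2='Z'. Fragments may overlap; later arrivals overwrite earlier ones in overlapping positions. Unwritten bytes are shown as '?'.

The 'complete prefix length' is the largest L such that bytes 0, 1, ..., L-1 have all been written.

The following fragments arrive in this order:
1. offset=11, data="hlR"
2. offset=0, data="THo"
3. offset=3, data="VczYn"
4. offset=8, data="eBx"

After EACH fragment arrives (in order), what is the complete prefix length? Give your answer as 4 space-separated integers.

Fragment 1: offset=11 data="hlR" -> buffer=???????????hlR -> prefix_len=0
Fragment 2: offset=0 data="THo" -> buffer=THo????????hlR -> prefix_len=3
Fragment 3: offset=3 data="VczYn" -> buffer=THoVczYn???hlR -> prefix_len=8
Fragment 4: offset=8 data="eBx" -> buffer=THoVczYneBxhlR -> prefix_len=14

Answer: 0 3 8 14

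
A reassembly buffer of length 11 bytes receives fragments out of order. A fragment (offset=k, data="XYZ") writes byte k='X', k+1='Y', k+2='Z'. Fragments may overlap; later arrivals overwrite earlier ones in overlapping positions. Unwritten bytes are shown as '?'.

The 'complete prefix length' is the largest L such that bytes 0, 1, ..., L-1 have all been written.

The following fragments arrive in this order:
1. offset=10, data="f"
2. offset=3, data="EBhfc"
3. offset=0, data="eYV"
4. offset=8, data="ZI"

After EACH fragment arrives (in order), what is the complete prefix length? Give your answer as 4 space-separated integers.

Fragment 1: offset=10 data="f" -> buffer=??????????f -> prefix_len=0
Fragment 2: offset=3 data="EBhfc" -> buffer=???EBhfc??f -> prefix_len=0
Fragment 3: offset=0 data="eYV" -> buffer=eYVEBhfc??f -> prefix_len=8
Fragment 4: offset=8 data="ZI" -> buffer=eYVEBhfcZIf -> prefix_len=11

Answer: 0 0 8 11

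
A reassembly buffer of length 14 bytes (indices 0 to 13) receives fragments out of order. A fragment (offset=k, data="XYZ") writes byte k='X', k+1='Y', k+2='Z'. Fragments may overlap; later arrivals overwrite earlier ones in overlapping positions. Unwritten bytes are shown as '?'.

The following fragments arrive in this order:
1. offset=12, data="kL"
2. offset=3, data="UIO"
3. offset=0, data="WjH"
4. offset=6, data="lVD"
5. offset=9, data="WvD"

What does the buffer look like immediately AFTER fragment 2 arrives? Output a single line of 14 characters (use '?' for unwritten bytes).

Fragment 1: offset=12 data="kL" -> buffer=????????????kL
Fragment 2: offset=3 data="UIO" -> buffer=???UIO??????kL

Answer: ???UIO??????kL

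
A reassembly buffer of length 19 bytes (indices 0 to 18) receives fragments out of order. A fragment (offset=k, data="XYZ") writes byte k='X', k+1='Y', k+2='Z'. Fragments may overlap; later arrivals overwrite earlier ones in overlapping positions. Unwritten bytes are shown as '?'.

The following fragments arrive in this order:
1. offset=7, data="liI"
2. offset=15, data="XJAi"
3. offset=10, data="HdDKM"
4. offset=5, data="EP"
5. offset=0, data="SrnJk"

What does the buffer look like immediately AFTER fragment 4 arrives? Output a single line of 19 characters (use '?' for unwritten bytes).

Fragment 1: offset=7 data="liI" -> buffer=???????liI?????????
Fragment 2: offset=15 data="XJAi" -> buffer=???????liI?????XJAi
Fragment 3: offset=10 data="HdDKM" -> buffer=???????liIHdDKMXJAi
Fragment 4: offset=5 data="EP" -> buffer=?????EPliIHdDKMXJAi

Answer: ?????EPliIHdDKMXJAi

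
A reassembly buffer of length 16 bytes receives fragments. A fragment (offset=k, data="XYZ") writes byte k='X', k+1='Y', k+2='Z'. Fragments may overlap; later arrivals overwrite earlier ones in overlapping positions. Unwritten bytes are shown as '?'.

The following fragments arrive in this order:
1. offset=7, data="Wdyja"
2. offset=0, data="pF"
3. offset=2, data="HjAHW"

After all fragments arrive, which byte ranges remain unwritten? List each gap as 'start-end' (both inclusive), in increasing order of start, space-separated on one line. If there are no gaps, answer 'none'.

Answer: 12-15

Derivation:
Fragment 1: offset=7 len=5
Fragment 2: offset=0 len=2
Fragment 3: offset=2 len=5
Gaps: 12-15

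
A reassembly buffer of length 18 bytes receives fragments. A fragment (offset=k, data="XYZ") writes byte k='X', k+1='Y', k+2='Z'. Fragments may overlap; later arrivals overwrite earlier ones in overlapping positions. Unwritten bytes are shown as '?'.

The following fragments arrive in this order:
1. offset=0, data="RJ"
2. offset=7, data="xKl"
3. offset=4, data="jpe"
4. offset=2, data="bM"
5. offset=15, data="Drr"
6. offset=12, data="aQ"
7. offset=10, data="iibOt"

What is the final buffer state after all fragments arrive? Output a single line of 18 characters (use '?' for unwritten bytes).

Answer: RJbMjpexKliibOtDrr

Derivation:
Fragment 1: offset=0 data="RJ" -> buffer=RJ????????????????
Fragment 2: offset=7 data="xKl" -> buffer=RJ?????xKl????????
Fragment 3: offset=4 data="jpe" -> buffer=RJ??jpexKl????????
Fragment 4: offset=2 data="bM" -> buffer=RJbMjpexKl????????
Fragment 5: offset=15 data="Drr" -> buffer=RJbMjpexKl?????Drr
Fragment 6: offset=12 data="aQ" -> buffer=RJbMjpexKl??aQ?Drr
Fragment 7: offset=10 data="iibOt" -> buffer=RJbMjpexKliibOtDrr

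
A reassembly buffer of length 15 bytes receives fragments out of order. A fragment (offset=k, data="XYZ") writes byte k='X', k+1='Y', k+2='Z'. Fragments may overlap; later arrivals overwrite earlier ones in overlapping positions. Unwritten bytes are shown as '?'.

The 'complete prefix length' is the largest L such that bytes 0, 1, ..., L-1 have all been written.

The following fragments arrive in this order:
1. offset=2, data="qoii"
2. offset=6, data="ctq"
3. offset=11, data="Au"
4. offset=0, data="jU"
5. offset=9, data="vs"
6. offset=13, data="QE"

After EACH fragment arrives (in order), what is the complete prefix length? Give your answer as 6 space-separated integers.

Answer: 0 0 0 9 13 15

Derivation:
Fragment 1: offset=2 data="qoii" -> buffer=??qoii????????? -> prefix_len=0
Fragment 2: offset=6 data="ctq" -> buffer=??qoiictq?????? -> prefix_len=0
Fragment 3: offset=11 data="Au" -> buffer=??qoiictq??Au?? -> prefix_len=0
Fragment 4: offset=0 data="jU" -> buffer=jUqoiictq??Au?? -> prefix_len=9
Fragment 5: offset=9 data="vs" -> buffer=jUqoiictqvsAu?? -> prefix_len=13
Fragment 6: offset=13 data="QE" -> buffer=jUqoiictqvsAuQE -> prefix_len=15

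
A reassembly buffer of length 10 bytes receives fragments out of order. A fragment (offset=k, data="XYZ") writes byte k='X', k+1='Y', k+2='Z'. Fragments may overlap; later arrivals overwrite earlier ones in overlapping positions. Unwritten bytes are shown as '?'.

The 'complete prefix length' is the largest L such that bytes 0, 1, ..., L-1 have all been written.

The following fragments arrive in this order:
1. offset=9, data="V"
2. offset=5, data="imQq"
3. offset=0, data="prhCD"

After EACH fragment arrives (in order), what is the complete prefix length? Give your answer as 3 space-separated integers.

Fragment 1: offset=9 data="V" -> buffer=?????????V -> prefix_len=0
Fragment 2: offset=5 data="imQq" -> buffer=?????imQqV -> prefix_len=0
Fragment 3: offset=0 data="prhCD" -> buffer=prhCDimQqV -> prefix_len=10

Answer: 0 0 10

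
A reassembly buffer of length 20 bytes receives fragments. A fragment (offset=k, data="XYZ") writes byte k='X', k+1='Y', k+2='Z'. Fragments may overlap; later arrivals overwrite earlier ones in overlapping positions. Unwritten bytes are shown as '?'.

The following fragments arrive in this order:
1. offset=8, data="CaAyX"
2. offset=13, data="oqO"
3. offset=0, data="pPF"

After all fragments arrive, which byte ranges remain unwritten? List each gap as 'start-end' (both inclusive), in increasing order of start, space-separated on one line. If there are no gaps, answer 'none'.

Answer: 3-7 16-19

Derivation:
Fragment 1: offset=8 len=5
Fragment 2: offset=13 len=3
Fragment 3: offset=0 len=3
Gaps: 3-7 16-19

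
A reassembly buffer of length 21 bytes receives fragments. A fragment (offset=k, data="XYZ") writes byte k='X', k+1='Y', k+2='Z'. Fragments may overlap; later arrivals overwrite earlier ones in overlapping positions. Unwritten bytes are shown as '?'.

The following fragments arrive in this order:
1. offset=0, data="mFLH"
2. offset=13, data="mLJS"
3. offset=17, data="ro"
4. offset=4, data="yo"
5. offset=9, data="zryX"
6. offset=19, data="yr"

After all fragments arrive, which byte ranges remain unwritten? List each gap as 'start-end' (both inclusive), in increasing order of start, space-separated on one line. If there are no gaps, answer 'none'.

Answer: 6-8

Derivation:
Fragment 1: offset=0 len=4
Fragment 2: offset=13 len=4
Fragment 3: offset=17 len=2
Fragment 4: offset=4 len=2
Fragment 5: offset=9 len=4
Fragment 6: offset=19 len=2
Gaps: 6-8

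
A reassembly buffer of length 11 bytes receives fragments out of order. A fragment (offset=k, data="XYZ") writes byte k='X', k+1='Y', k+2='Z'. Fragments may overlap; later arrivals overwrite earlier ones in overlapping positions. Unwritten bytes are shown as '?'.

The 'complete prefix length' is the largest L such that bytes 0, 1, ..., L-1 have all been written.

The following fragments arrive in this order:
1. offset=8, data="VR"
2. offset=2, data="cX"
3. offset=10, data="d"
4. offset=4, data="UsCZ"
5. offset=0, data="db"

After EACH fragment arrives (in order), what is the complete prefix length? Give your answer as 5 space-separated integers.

Answer: 0 0 0 0 11

Derivation:
Fragment 1: offset=8 data="VR" -> buffer=????????VR? -> prefix_len=0
Fragment 2: offset=2 data="cX" -> buffer=??cX????VR? -> prefix_len=0
Fragment 3: offset=10 data="d" -> buffer=??cX????VRd -> prefix_len=0
Fragment 4: offset=4 data="UsCZ" -> buffer=??cXUsCZVRd -> prefix_len=0
Fragment 5: offset=0 data="db" -> buffer=dbcXUsCZVRd -> prefix_len=11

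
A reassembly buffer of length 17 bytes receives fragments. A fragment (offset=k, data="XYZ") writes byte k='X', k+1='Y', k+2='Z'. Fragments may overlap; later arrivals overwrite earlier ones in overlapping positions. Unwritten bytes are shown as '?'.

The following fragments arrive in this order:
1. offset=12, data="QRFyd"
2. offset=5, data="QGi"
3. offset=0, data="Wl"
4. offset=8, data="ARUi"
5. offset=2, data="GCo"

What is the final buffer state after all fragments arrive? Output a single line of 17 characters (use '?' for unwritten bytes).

Fragment 1: offset=12 data="QRFyd" -> buffer=????????????QRFyd
Fragment 2: offset=5 data="QGi" -> buffer=?????QGi????QRFyd
Fragment 3: offset=0 data="Wl" -> buffer=Wl???QGi????QRFyd
Fragment 4: offset=8 data="ARUi" -> buffer=Wl???QGiARUiQRFyd
Fragment 5: offset=2 data="GCo" -> buffer=WlGCoQGiARUiQRFyd

Answer: WlGCoQGiARUiQRFyd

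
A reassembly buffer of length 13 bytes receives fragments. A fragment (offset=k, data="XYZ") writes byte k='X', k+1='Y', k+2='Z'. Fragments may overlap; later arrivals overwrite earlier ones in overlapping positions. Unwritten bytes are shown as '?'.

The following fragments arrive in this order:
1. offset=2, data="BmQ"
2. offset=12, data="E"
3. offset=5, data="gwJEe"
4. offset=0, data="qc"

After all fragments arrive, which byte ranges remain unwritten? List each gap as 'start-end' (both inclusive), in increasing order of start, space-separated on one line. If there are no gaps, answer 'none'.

Fragment 1: offset=2 len=3
Fragment 2: offset=12 len=1
Fragment 3: offset=5 len=5
Fragment 4: offset=0 len=2
Gaps: 10-11

Answer: 10-11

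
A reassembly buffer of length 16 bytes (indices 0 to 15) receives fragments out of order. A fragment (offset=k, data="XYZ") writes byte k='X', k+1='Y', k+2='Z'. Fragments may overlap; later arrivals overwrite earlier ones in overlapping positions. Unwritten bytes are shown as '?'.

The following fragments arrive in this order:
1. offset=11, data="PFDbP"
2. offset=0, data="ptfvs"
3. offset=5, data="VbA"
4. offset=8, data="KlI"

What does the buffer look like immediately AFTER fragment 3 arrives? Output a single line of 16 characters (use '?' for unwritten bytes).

Fragment 1: offset=11 data="PFDbP" -> buffer=???????????PFDbP
Fragment 2: offset=0 data="ptfvs" -> buffer=ptfvs??????PFDbP
Fragment 3: offset=5 data="VbA" -> buffer=ptfvsVbA???PFDbP

Answer: ptfvsVbA???PFDbP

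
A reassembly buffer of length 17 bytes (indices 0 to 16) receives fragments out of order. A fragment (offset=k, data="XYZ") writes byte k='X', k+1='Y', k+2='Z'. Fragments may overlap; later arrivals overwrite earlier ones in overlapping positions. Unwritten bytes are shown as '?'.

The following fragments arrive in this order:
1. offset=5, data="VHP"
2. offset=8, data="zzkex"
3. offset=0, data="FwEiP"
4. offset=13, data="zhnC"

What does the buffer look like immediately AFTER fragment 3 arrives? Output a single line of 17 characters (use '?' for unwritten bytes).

Fragment 1: offset=5 data="VHP" -> buffer=?????VHP?????????
Fragment 2: offset=8 data="zzkex" -> buffer=?????VHPzzkex????
Fragment 3: offset=0 data="FwEiP" -> buffer=FwEiPVHPzzkex????

Answer: FwEiPVHPzzkex????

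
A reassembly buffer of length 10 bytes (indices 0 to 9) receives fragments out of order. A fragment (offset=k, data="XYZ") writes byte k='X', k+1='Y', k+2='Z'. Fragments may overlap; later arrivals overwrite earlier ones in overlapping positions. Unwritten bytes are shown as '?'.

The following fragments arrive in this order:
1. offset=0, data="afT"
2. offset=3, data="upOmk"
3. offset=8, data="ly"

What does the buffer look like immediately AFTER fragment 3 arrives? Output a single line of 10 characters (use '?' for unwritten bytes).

Answer: afTupOmkly

Derivation:
Fragment 1: offset=0 data="afT" -> buffer=afT???????
Fragment 2: offset=3 data="upOmk" -> buffer=afTupOmk??
Fragment 3: offset=8 data="ly" -> buffer=afTupOmkly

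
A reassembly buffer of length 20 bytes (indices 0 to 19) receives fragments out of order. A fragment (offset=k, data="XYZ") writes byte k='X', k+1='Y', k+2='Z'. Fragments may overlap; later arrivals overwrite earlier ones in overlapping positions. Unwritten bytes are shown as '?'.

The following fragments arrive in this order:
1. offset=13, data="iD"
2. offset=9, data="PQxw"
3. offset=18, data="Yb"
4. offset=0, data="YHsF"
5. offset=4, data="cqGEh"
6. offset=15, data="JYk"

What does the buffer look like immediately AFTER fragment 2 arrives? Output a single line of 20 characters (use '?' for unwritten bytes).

Fragment 1: offset=13 data="iD" -> buffer=?????????????iD?????
Fragment 2: offset=9 data="PQxw" -> buffer=?????????PQxwiD?????

Answer: ?????????PQxwiD?????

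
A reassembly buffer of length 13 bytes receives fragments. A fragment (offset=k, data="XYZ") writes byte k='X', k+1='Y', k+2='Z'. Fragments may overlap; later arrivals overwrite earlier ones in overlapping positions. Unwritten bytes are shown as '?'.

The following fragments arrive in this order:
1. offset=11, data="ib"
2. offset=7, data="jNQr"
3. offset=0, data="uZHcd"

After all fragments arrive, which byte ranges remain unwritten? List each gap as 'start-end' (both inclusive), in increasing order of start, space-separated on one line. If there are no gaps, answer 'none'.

Answer: 5-6

Derivation:
Fragment 1: offset=11 len=2
Fragment 2: offset=7 len=4
Fragment 3: offset=0 len=5
Gaps: 5-6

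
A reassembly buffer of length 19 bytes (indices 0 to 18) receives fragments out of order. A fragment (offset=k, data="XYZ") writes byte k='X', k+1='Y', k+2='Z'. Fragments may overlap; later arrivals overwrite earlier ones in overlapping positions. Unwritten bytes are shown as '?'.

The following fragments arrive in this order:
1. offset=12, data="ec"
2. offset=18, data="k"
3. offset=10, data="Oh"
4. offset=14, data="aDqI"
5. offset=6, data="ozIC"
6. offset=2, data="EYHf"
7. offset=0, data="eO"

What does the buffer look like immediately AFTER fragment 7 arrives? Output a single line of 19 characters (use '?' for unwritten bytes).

Fragment 1: offset=12 data="ec" -> buffer=????????????ec?????
Fragment 2: offset=18 data="k" -> buffer=????????????ec????k
Fragment 3: offset=10 data="Oh" -> buffer=??????????Ohec????k
Fragment 4: offset=14 data="aDqI" -> buffer=??????????OhecaDqIk
Fragment 5: offset=6 data="ozIC" -> buffer=??????ozICOhecaDqIk
Fragment 6: offset=2 data="EYHf" -> buffer=??EYHfozICOhecaDqIk
Fragment 7: offset=0 data="eO" -> buffer=eOEYHfozICOhecaDqIk

Answer: eOEYHfozICOhecaDqIk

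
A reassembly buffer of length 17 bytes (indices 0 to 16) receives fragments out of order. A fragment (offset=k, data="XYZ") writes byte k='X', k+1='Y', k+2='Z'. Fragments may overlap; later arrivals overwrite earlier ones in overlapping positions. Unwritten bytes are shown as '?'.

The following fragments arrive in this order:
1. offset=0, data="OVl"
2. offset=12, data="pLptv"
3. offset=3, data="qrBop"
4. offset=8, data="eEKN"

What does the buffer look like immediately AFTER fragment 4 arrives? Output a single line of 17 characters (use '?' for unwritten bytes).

Fragment 1: offset=0 data="OVl" -> buffer=OVl??????????????
Fragment 2: offset=12 data="pLptv" -> buffer=OVl?????????pLptv
Fragment 3: offset=3 data="qrBop" -> buffer=OVlqrBop????pLptv
Fragment 4: offset=8 data="eEKN" -> buffer=OVlqrBopeEKNpLptv

Answer: OVlqrBopeEKNpLptv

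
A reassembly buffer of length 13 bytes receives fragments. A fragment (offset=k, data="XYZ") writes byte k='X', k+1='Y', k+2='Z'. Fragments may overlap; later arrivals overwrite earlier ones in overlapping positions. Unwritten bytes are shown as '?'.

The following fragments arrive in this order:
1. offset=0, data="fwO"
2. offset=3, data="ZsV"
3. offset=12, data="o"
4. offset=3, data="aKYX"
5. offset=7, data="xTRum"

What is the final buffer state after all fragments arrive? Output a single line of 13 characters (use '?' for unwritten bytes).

Answer: fwOaKYXxTRumo

Derivation:
Fragment 1: offset=0 data="fwO" -> buffer=fwO??????????
Fragment 2: offset=3 data="ZsV" -> buffer=fwOZsV???????
Fragment 3: offset=12 data="o" -> buffer=fwOZsV??????o
Fragment 4: offset=3 data="aKYX" -> buffer=fwOaKYX?????o
Fragment 5: offset=7 data="xTRum" -> buffer=fwOaKYXxTRumo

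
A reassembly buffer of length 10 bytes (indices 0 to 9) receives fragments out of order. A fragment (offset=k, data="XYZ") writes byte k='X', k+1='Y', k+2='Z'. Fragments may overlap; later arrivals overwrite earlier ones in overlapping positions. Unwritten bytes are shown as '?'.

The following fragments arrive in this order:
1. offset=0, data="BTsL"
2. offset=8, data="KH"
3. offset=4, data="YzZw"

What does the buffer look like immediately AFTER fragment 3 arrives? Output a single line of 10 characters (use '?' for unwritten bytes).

Fragment 1: offset=0 data="BTsL" -> buffer=BTsL??????
Fragment 2: offset=8 data="KH" -> buffer=BTsL????KH
Fragment 3: offset=4 data="YzZw" -> buffer=BTsLYzZwKH

Answer: BTsLYzZwKH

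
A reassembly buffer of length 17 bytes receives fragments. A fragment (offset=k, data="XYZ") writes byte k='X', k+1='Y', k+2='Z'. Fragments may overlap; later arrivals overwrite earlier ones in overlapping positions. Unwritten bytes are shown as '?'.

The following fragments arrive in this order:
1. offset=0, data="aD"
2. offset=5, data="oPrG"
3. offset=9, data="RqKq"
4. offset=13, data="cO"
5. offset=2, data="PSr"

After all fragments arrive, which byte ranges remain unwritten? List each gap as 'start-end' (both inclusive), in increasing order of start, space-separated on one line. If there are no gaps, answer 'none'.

Answer: 15-16

Derivation:
Fragment 1: offset=0 len=2
Fragment 2: offset=5 len=4
Fragment 3: offset=9 len=4
Fragment 4: offset=13 len=2
Fragment 5: offset=2 len=3
Gaps: 15-16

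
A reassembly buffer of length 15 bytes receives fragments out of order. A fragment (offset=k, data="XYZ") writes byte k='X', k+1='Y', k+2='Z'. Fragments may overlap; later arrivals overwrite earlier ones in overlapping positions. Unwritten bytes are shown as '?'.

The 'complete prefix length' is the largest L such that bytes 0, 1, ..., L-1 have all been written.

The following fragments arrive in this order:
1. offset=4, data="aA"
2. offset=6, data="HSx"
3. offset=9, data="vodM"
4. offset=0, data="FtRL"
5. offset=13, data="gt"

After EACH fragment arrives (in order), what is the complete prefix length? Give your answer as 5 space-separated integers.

Answer: 0 0 0 13 15

Derivation:
Fragment 1: offset=4 data="aA" -> buffer=????aA????????? -> prefix_len=0
Fragment 2: offset=6 data="HSx" -> buffer=????aAHSx?????? -> prefix_len=0
Fragment 3: offset=9 data="vodM" -> buffer=????aAHSxvodM?? -> prefix_len=0
Fragment 4: offset=0 data="FtRL" -> buffer=FtRLaAHSxvodM?? -> prefix_len=13
Fragment 5: offset=13 data="gt" -> buffer=FtRLaAHSxvodMgt -> prefix_len=15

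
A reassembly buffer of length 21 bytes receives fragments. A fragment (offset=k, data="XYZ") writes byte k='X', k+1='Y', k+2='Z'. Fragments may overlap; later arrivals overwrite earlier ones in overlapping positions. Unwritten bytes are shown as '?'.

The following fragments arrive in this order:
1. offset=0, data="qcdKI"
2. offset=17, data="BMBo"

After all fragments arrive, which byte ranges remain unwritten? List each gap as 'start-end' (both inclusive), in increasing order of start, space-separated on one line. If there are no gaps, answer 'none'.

Fragment 1: offset=0 len=5
Fragment 2: offset=17 len=4
Gaps: 5-16

Answer: 5-16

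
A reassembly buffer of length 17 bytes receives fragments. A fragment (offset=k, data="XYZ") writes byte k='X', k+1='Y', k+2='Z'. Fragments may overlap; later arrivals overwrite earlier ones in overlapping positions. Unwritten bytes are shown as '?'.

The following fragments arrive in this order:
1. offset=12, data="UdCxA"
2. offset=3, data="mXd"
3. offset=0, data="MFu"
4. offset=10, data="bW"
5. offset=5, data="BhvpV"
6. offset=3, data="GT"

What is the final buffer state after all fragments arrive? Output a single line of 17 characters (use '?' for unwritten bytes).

Fragment 1: offset=12 data="UdCxA" -> buffer=????????????UdCxA
Fragment 2: offset=3 data="mXd" -> buffer=???mXd??????UdCxA
Fragment 3: offset=0 data="MFu" -> buffer=MFumXd??????UdCxA
Fragment 4: offset=10 data="bW" -> buffer=MFumXd????bWUdCxA
Fragment 5: offset=5 data="BhvpV" -> buffer=MFumXBhvpVbWUdCxA
Fragment 6: offset=3 data="GT" -> buffer=MFuGTBhvpVbWUdCxA

Answer: MFuGTBhvpVbWUdCxA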